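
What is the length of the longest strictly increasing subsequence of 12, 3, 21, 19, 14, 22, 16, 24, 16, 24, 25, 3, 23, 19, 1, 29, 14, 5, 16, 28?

6

Let dp[i] be the longest increasing subsequence ending at position i. Then dp = [1, 1, 2, 2, 2, 3, 3, 4, 3, 4, 5, 1, 4, 4, 1, 6, 2, 2, 3, 6].
The maximum is 6; one witness is 12, 21, 22, 24, 25, 29 at positions 1,3,6,8,11,16.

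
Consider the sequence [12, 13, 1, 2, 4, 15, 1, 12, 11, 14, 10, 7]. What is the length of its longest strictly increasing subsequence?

5

One longest increasing subsequence is 1, 2, 4, 12, 14 (positions 3,4,5,8,10), of length 5; no longer one exists.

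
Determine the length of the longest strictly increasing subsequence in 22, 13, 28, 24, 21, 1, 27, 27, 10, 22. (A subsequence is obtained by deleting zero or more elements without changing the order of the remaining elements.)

One longest increasing subsequence is 22, 24, 27 (positions 1,4,7), of length 3; no longer one exists.

3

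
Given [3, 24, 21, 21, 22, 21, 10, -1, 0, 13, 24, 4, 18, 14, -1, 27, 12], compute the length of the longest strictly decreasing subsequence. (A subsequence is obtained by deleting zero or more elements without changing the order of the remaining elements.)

Scanning left to right, the best length ending at each element is: 3→1, 24→1, 21→2, 21→2, 22→2, 21→3, 10→4, -1→5, 0→5, 13→4, 24→1, 4→5, 18→4, 14→5, -1→6, 27→1, 12→6.
So the longest decreasing subsequence has length 6, e.g. 24, 22, 21, 10, 0, -1.

6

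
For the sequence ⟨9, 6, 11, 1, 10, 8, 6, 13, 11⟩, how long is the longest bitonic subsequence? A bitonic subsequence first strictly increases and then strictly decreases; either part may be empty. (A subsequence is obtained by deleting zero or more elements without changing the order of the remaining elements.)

5

One longest bitonic subsequence is 9, 11, 10, 8, 6 (positions 1,3,5,6,7): it rises to 11 then falls. Length 5 is optimal.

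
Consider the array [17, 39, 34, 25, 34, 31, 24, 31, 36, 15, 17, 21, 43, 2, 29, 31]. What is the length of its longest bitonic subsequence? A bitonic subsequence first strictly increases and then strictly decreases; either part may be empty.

Let inc[i] be the LIS ending at i and dec[i] the longest strictly decreasing subsequence starting at i. inc = [1, 2, 2, 2, 3, 3, 2, 3, 4, 1, 2, 3, 5, 1, 4, 5], dec = [3, 6, 5, 4, 5, 4, 3, 3, 3, 2, 2, 2, 2, 1, 1, 1].
max_i inc[i]+dec[i]−1 = 7, with one witness 17, 39, 34, 31, 24, 21, 2.

7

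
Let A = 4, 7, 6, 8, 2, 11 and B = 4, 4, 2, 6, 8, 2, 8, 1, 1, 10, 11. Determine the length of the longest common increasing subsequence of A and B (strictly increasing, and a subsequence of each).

4

A longest common strictly increasing subsequence is 4, 6, 8, 11 (length 4); it appears in order in both A and B, and no longer such subsequence exists.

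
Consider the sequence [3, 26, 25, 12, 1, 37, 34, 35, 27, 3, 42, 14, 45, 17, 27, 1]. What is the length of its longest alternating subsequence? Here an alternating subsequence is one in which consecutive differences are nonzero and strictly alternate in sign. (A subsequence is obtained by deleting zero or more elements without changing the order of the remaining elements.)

Track the best alternating length ending on an up-step vs a down-step at each position: up/down = 1/1, 2/1, 2/3, 2/3, 1/3, 4/1, 4/5, 6/5, 4/7, 4/7, 8/1, 8/9, 10/1, 10/11, 12/11, 1/13.
The maximum over both is 13; one such subsequence is 3, 26, 25, 37, 34, 35, 27, 42, 14, 45, 17, 27, 1.

13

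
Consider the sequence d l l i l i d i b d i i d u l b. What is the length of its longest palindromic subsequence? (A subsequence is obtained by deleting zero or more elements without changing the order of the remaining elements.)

One longest palindromic subsequence is liidbdiil (positions 3,4,6,7,9,10,11,12,15); it reads the same forward and backward, and the interval DP gives dp[1][16] = 9.

9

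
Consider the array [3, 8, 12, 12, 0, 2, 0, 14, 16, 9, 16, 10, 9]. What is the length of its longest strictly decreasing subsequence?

Let dp[i] be the longest decreasing subsequence ending at position i. Then dp = [1, 1, 1, 1, 2, 2, 3, 1, 1, 2, 1, 2, 3].
The maximum is 3; one witness is 3, 2, 0 at positions 1,6,7.

3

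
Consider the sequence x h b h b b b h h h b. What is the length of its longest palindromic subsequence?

7

One longest palindromic subsequence is bhbbbhb (positions 3,4,5,6,7,10,11); it reads the same forward and backward, and the interval DP gives dp[1][11] = 7.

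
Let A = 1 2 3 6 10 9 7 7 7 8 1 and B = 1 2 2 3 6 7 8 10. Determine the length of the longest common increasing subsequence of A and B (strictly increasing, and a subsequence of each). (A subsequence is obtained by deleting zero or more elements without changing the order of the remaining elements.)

6

A longest common strictly increasing subsequence is 1, 2, 3, 6, 7, 8 (length 6); it appears in order in both A and B, and no longer such subsequence exists.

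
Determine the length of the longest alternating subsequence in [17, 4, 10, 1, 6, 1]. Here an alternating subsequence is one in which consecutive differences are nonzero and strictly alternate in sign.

6

Track the best alternating length ending on an up-step vs a down-step at each position: up/down = 1/1, 1/2, 3/2, 1/4, 5/4, 1/6.
The maximum over both is 6; one such subsequence is 17, 4, 10, 1, 6, 1.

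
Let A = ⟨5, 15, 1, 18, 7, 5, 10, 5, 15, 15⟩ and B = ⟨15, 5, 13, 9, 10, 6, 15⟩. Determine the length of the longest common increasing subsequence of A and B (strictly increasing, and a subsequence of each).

3

A longest common strictly increasing subsequence is 5, 10, 15 (length 3); it appears in order in both A and B, and no longer such subsequence exists.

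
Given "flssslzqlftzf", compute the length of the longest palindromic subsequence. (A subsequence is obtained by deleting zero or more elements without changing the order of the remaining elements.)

7

One longest palindromic subsequence is flssslf (positions 1,2,3,4,5,9,13); it reads the same forward and backward, and the interval DP gives dp[1][13] = 7.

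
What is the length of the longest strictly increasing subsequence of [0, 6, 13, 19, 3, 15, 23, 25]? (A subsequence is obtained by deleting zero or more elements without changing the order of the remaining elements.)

Let dp[i] be the longest increasing subsequence ending at position i. Then dp = [1, 2, 3, 4, 2, 4, 5, 6].
The maximum is 6; one witness is 0, 6, 13, 19, 23, 25 at positions 1,2,3,4,7,8.

6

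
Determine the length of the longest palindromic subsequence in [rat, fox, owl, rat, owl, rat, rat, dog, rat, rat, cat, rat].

7

One longest palindromic subsequence is rat rat rat dog rat rat rat (positions 1,6,7,8,9,10,12); it reads the same forward and backward, and the interval DP gives dp[1][12] = 7.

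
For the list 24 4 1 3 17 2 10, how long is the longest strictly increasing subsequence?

One longest increasing subsequence is 1, 3, 17 (positions 3,4,5), of length 3; no longer one exists.

3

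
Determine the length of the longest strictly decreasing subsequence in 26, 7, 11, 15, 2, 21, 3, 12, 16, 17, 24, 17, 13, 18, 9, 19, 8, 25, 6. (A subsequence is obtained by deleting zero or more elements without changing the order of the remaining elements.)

7

One longest decreasing subsequence is 26, 21, 16, 13, 9, 8, 6 (positions 1,6,9,13,15,17,19), of length 7; no longer one exists.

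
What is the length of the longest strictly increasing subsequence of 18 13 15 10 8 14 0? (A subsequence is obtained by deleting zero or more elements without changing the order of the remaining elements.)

2

One longest increasing subsequence is 13, 15 (positions 2,3), of length 2; no longer one exists.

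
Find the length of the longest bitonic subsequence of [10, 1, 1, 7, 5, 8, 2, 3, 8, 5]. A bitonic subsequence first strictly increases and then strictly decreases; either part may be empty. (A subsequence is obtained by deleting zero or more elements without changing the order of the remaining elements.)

One longest bitonic subsequence is 1, 2, 3, 8, 5 (positions 2,7,8,9,10): it rises to 8 then falls. Length 5 is optimal.

5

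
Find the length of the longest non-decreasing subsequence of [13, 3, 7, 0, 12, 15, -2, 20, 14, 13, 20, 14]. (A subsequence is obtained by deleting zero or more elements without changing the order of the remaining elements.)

6

One longest non-decreasing subsequence is 3, 7, 12, 15, 20, 20 (positions 2,3,5,6,8,11), of length 6; no longer one exists.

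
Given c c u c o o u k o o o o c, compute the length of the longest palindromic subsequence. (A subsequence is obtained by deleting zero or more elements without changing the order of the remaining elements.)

One longest palindromic subsequence is cooooooc (positions 1,5,6,9,10,11,12,13); it reads the same forward and backward, and the interval DP gives dp[1][13] = 8.

8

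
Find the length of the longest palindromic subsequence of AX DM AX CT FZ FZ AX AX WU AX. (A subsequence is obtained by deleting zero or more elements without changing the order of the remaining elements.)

6

One longest palindromic subsequence is AX AX FZ FZ AX AX (positions 1,3,5,6,8,10); it reads the same forward and backward, and the interval DP gives dp[1][10] = 6.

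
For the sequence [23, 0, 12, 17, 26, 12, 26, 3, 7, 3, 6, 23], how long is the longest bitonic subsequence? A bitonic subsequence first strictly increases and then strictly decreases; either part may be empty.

One longest bitonic subsequence is 0, 12, 17, 26, 12, 7, 6 (positions 2,3,4,5,6,9,11): it rises to 26 then falls. Length 7 is optimal.

7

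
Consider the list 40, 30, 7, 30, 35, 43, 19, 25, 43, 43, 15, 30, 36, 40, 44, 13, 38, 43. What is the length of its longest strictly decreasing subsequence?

One longest decreasing subsequence is 40, 30, 19, 15, 13 (positions 1,2,7,11,16), of length 5; no longer one exists.

5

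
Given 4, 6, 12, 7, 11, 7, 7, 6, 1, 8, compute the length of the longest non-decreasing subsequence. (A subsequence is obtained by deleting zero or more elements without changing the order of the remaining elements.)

One longest non-decreasing subsequence is 4, 6, 7, 7, 7, 8 (positions 1,2,4,6,7,10), of length 6; no longer one exists.

6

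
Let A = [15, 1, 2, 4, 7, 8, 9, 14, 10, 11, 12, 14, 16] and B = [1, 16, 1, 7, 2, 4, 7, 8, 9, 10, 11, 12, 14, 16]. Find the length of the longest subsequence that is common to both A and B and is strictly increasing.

For each value that appears in both, track the longest common increasing run ending there.
The best achievable length is 11; one witness is 1, 2, 4, 7, 8, 9, 10, 11, 12, 14, 16 (A-positions 2,3,4,5,6,7,9,10,11,12,13, B-positions 1,5,6,7,8,9,10,11,12,13,14).

11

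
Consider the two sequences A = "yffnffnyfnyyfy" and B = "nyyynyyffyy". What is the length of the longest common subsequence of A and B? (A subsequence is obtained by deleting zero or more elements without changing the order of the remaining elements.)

7

Backtracking the LCS table gives one alignment: y (A1,B3) → y (A8,B4) → n (A10,B5) → y (A11,B6) → y (A12,B7) → f (A13,B9) → y (A14,B11).
So the longest common subsequence has length 7.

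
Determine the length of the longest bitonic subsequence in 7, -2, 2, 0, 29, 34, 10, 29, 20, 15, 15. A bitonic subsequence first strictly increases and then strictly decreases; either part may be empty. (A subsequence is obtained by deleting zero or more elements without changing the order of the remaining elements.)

Let inc[i] be the LIS ending at i and dec[i] the longest strictly decreasing subsequence starting at i. inc = [1, 1, 2, 2, 3, 4, 3, 4, 4, 4, 4], dec = [3, 1, 2, 1, 3, 4, 1, 3, 2, 1, 1].
max_i inc[i]+dec[i]−1 = 7, with one witness -2, 2, 29, 34, 29, 20, 15.

7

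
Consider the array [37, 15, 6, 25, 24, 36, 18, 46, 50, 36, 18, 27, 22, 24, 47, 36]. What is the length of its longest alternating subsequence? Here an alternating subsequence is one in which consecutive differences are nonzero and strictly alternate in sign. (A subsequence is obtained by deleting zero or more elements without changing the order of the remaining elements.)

12

A longest alternating subsequence is 37, 15, 25, 24, 36, 18, 46, 18, 27, 22, 47, 36 (positions 1,2,4,5,6,7,8,11,12,13,15,16); its 11 consecutive differences strictly alternate in sign, and length 12 is optimal.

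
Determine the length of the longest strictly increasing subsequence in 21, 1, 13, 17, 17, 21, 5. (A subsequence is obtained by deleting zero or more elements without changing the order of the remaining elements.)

4

Let dp[i] be the longest increasing subsequence ending at position i. Then dp = [1, 1, 2, 3, 3, 4, 2].
The maximum is 4; one witness is 1, 13, 17, 21 at positions 2,3,4,6.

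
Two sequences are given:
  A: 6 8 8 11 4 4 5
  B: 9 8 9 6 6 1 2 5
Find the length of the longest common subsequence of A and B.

Backtracking the LCS table gives one alignment: 6 (A1,B5) → 5 (A7,B8).
So the longest common subsequence has length 2.

2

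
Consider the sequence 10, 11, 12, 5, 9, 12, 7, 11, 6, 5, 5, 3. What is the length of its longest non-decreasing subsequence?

Scanning left to right, the best length ending at each element is: 10→1, 11→2, 12→3, 5→1, 9→2, 12→4, 7→2, 11→3, 6→2, 5→2, 5→3, 3→1.
So the longest non-decreasing subsequence has length 4, e.g. 10, 11, 12, 12.

4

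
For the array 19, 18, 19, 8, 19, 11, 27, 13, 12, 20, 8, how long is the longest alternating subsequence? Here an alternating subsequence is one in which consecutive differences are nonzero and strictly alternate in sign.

Track the best alternating length ending on an up-step vs a down-step at each position: up/down = 1/1, 1/2, 3/1, 1/4, 5/1, 5/6, 7/1, 7/8, 7/8, 9/8, 1/10.
The maximum over both is 10; one such subsequence is 19, 18, 19, 8, 19, 11, 27, 13, 20, 8.

10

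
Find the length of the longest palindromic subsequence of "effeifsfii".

Using dp[i][j] = 2 + dp[i+1][j−1] if the ends match, else max(dp[i+1][j], dp[i][j−1]):
dp[1][10] = 5. A witness is ifsfi at positions 5,6,7,8,10.

5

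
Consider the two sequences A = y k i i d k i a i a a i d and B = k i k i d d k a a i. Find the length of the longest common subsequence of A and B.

Backtracking the LCS table gives one alignment: k (A2,B1) → i (A3,B2) → i (A4,B4) → d (A5,B6) → k (A6,B7) → a (A10,B8) → a (A11,B9) → i (A12,B10).
So the longest common subsequence has length 8.

8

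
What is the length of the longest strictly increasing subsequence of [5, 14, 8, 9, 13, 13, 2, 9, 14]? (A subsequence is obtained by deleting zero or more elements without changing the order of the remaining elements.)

One longest increasing subsequence is 5, 8, 9, 13, 14 (positions 1,3,4,5,9), of length 5; no longer one exists.

5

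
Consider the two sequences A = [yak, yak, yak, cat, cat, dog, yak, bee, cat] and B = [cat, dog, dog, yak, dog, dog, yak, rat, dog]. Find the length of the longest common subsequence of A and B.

3

Backtracking the LCS table gives one alignment: yak (A1,B4) → yak (A2,B7) → dog (A6,B9).
So the longest common subsequence has length 3.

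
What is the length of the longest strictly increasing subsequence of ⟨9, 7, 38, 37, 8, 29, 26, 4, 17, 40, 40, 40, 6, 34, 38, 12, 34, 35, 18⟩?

One longest increasing subsequence is 7, 8, 29, 34, 38 (positions 2,5,6,14,15), of length 5; no longer one exists.

5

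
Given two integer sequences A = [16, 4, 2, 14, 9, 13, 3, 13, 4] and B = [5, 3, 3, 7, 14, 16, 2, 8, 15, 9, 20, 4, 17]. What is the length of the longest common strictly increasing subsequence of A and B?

For each value that appears in both, track the longest common increasing run ending there.
The best achievable length is 2; one witness is 2, 9 (A-positions 3,5, B-positions 7,10).

2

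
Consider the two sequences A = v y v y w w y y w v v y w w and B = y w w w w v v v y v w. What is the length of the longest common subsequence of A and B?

A longest common subsequence is ywwwvvyw (length 8); the LCS DP confirms no longer common subsequence exists.

8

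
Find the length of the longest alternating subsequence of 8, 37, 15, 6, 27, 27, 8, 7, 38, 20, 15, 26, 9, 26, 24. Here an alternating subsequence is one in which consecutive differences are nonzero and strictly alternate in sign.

11

A longest alternating subsequence is 8, 37, 15, 27, 8, 38, 20, 26, 9, 26, 24 (positions 1,2,3,5,7,9,10,12,13,14,15); its 10 consecutive differences strictly alternate in sign, and length 11 is optimal.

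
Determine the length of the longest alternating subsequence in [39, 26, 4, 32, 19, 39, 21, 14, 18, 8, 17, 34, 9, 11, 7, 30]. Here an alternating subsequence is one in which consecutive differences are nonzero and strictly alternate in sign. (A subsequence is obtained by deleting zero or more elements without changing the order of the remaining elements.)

13

Track the best alternating length ending on an up-step vs a down-step at each position: up/down = 1/1, 1/2, 1/2, 3/2, 3/4, 5/1, 5/6, 3/6, 7/6, 3/8, 9/8, 9/6, 9/10, 11/10, 3/12, 13/10.
The maximum over both is 13; one such subsequence is 39, 26, 32, 19, 39, 14, 18, 8, 17, 9, 11, 7, 30.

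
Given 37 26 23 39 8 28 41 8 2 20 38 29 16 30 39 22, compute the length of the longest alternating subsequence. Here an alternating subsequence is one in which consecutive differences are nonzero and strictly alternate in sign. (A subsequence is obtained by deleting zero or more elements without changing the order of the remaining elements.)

A longest alternating subsequence is 37, 26, 39, 8, 28, 8, 38, 29, 30, 22 (positions 1,2,4,5,6,8,11,12,14,16); its 9 consecutive differences strictly alternate in sign, and length 10 is optimal.

10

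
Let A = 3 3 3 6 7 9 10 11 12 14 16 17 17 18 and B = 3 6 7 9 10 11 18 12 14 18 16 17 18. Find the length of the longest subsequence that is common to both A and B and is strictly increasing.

A longest common strictly increasing subsequence is 3, 6, 7, 9, 10, 11, 12, 14, 16, 17, 18 (length 11); it appears in order in both A and B, and no longer such subsequence exists.

11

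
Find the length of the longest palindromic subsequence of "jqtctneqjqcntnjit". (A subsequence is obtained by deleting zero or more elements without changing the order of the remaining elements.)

One longest palindromic subsequence is ttnqjqntt (positions 3,5,6,8,9,10,12,13,17); it reads the same forward and backward, and the interval DP gives dp[1][17] = 9.

9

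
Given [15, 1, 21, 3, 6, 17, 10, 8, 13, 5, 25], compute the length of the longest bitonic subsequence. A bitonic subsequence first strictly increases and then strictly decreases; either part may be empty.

Let inc[i] be the LIS ending at i and dec[i] the longest strictly decreasing subsequence starting at i. inc = [1, 1, 2, 2, 3, 4, 4, 4, 5, 3, 6], dec = [4, 1, 5, 1, 2, 4, 3, 2, 2, 1, 1].
max_i inc[i]+dec[i]−1 = 7, with one witness 1, 3, 6, 17, 10, 8, 5.

7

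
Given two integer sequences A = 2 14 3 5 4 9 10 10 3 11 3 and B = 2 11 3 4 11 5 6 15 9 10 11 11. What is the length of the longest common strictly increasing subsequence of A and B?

6

For each value that appears in both, track the longest common increasing run ending there.
The best achievable length is 6; one witness is 2, 3, 4, 9, 10, 11 (A-positions 1,3,5,6,7,10, B-positions 1,3,4,9,10,11).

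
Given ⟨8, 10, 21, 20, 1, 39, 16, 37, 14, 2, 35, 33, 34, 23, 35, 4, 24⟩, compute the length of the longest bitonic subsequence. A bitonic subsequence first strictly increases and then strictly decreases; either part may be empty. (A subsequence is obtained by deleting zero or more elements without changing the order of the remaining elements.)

One longest bitonic subsequence is 8, 10, 21, 39, 37, 35, 34, 23, 4 (positions 1,2,3,6,8,11,13,14,16): it rises to 39 then falls. Length 9 is optimal.

9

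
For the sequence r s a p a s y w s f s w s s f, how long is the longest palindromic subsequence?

9

One longest palindromic subsequence is sswsfswss (positions 2,6,8,9,10,11,12,13,14); it reads the same forward and backward, and the interval DP gives dp[1][15] = 9.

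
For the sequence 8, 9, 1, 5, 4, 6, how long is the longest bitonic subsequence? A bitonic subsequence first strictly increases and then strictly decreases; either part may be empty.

4

Let inc[i] be the LIS ending at i and dec[i] the longest strictly decreasing subsequence starting at i. inc = [1, 2, 1, 2, 2, 3], dec = [3, 3, 1, 2, 1, 1].
max_i inc[i]+dec[i]−1 = 4, with one witness 8, 9, 5, 4.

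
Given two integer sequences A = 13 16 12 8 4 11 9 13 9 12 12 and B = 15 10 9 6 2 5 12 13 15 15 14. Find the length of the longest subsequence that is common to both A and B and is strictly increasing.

For each value that appears in both, track the longest common increasing run ending there.
The best achievable length is 2; one witness is 9, 12 (A-positions 7,10, B-positions 3,7).

2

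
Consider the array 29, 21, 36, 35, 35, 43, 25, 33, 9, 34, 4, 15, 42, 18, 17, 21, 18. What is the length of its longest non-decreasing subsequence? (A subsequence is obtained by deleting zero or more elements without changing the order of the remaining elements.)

One longest non-decreasing subsequence is 21, 25, 33, 34, 42 (positions 2,7,8,10,13), of length 5; no longer one exists.

5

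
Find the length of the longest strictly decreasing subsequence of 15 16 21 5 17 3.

Scanning left to right, the best length ending at each element is: 15→1, 16→1, 21→1, 5→2, 17→2, 3→3.
So the longest decreasing subsequence has length 3, e.g. 15, 5, 3.

3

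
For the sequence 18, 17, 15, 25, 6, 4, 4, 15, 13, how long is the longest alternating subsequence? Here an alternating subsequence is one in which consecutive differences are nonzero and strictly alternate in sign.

6

Track the best alternating length ending on an up-step vs a down-step at each position: up/down = 1/1, 1/2, 1/2, 3/1, 1/4, 1/4, 1/4, 5/4, 5/6.
The maximum over both is 6; one such subsequence is 18, 17, 25, 6, 15, 13.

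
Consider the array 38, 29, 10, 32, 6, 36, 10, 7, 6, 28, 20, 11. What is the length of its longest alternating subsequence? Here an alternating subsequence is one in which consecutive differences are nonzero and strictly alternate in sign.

Track the best alternating length ending on an up-step vs a down-step at each position: up/down = 1/1, 1/2, 1/2, 3/2, 1/4, 5/2, 5/6, 5/6, 1/6, 7/6, 7/8, 7/8.
The maximum over both is 8; one such subsequence is 38, 29, 32, 6, 36, 10, 28, 20.

8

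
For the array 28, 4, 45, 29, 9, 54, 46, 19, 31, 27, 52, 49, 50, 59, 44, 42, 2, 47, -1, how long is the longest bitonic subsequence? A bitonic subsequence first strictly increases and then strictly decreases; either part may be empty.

One longest bitonic subsequence is 4, 9, 19, 31, 49, 50, 59, 44, 42, 2, -1 (positions 2,5,8,9,12,13,14,15,16,17,19): it rises to 59 then falls. Length 11 is optimal.

11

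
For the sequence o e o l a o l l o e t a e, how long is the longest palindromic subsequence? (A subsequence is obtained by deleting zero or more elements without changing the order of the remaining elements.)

8

One longest palindromic subsequence is eaolloae (positions 2,5,6,7,8,9,12,13); it reads the same forward and backward, and the interval DP gives dp[1][13] = 8.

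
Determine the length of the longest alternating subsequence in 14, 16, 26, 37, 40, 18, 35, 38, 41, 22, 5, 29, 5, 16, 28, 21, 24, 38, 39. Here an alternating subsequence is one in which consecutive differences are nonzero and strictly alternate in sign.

10

Track the best alternating length ending on an up-step vs a down-step at each position: up/down = 1/1, 2/1, 2/1, 2/1, 2/1, 2/3, 4/3, 4/3, 4/1, 4/5, 1/5, 6/5, 1/7, 8/7, 8/7, 8/9, 10/9, 10/5, 10/5.
The maximum over both is 10; one such subsequence is 14, 26, 18, 35, 22, 29, 5, 28, 21, 24.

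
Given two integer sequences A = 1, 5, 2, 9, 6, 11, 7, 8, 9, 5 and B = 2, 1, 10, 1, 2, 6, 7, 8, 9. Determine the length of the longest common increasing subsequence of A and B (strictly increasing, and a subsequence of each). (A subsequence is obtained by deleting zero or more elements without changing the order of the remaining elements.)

6

A longest common strictly increasing subsequence is 1, 2, 6, 7, 8, 9 (length 6); it appears in order in both A and B, and no longer such subsequence exists.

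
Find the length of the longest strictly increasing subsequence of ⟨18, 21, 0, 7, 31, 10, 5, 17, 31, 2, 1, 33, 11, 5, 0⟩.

Let dp[i] be the longest increasing subsequence ending at position i. Then dp = [1, 2, 1, 2, 3, 3, 2, 4, 5, 2, 2, 6, 4, 3, 1].
The maximum is 6; one witness is 0, 7, 10, 17, 31, 33 at positions 3,4,6,8,9,12.

6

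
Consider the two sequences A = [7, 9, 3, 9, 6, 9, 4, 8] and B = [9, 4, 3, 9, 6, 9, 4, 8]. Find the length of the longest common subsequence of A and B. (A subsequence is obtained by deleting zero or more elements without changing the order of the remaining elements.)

A longest common subsequence is 9, 3, 9, 6, 9, 4, 8 (length 7); the LCS DP confirms no longer common subsequence exists.

7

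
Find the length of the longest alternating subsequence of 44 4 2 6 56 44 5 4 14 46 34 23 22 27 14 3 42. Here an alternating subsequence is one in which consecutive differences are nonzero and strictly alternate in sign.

9

A longest alternating subsequence is 44, 4, 56, 44, 46, 23, 27, 14, 42 (positions 1,2,5,6,10,12,14,15,17); its 8 consecutive differences strictly alternate in sign, and length 9 is optimal.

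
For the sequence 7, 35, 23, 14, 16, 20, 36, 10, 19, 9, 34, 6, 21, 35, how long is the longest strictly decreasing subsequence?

6

Scanning left to right, the best length ending at each element is: 7→1, 35→1, 23→2, 14→3, 16→3, 20→3, 36→1, 10→4, 19→4, 9→5, 34→2, 6→6, 21→3, 35→2.
So the longest decreasing subsequence has length 6, e.g. 35, 23, 14, 10, 9, 6.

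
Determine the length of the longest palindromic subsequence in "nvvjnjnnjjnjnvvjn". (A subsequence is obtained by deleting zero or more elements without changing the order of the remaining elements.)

One longest palindromic subsequence is nvvnjnjjnjnvvn (positions 1,2,3,5,6,7,9,10,11,12,13,14,15,17); it reads the same forward and backward, and the interval DP gives dp[1][17] = 14.

14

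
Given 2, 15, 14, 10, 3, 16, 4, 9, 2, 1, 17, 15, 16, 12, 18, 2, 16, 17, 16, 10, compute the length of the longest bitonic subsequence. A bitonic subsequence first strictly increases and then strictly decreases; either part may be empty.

10

Let inc[i] be the LIS ending at i and dec[i] the longest strictly decreasing subsequence starting at i. inc = [1, 2, 2, 2, 2, 3, 3, 4, 1, 1, 5, 5, 6, 5, 7, 2, 6, 7, 6, 5], dec = [2, 6, 5, 4, 3, 4, 3, 3, 2, 1, 4, 3, 3, 2, 4, 1, 2, 3, 2, 1].
max_i inc[i]+dec[i]−1 = 10, with one witness 2, 3, 4, 9, 15, 16, 18, 17, 16, 10.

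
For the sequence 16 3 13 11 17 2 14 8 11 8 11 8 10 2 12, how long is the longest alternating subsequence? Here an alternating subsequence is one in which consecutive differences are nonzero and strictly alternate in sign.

Track the best alternating length ending on an up-step vs a down-step at each position: up/down = 1/1, 1/2, 3/2, 3/4, 5/1, 1/6, 7/6, 7/8, 9/8, 7/10, 11/8, 7/12, 13/12, 1/14, 15/8.
The maximum over both is 15; one such subsequence is 16, 3, 13, 11, 17, 2, 14, 8, 11, 8, 11, 8, 10, 2, 12.

15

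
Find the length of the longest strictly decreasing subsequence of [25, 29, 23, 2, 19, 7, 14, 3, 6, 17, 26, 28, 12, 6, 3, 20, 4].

Let dp[i] be the longest decreasing subsequence ending at position i. Then dp = [1, 1, 2, 3, 3, 4, 4, 5, 5, 4, 2, 2, 5, 6, 7, 3, 7].
The maximum is 7; one witness is 25, 23, 19, 14, 12, 6, 3 at positions 1,3,5,7,13,14,15.

7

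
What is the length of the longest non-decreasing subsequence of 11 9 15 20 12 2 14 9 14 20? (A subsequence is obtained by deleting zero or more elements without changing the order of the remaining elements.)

5

Scanning left to right, the best length ending at each element is: 11→1, 9→1, 15→2, 20→3, 12→2, 2→1, 14→3, 9→2, 14→4, 20→5.
So the longest non-decreasing subsequence has length 5, e.g. 11, 12, 14, 14, 20.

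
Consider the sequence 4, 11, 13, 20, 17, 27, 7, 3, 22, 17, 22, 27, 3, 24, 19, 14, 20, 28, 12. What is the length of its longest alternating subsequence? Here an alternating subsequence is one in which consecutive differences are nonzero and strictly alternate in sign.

A longest alternating subsequence is 4, 20, 17, 27, 7, 22, 17, 22, 3, 24, 19, 20, 12 (positions 1,4,5,6,7,9,10,11,13,14,15,17,19); its 12 consecutive differences strictly alternate in sign, and length 13 is optimal.

13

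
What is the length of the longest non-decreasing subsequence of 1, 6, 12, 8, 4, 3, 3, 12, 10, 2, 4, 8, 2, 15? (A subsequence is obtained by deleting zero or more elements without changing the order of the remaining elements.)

6

Scanning left to right, the best length ending at each element is: 1→1, 6→2, 12→3, 8→3, 4→2, 3→2, 3→3, 12→4, 10→4, 2→2, 4→4, 8→5, 2→3, 15→6.
So the longest non-decreasing subsequence has length 6, e.g. 1, 3, 3, 4, 8, 15.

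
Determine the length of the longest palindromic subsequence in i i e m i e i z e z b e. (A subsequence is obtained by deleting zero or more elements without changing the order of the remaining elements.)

One longest palindromic subsequence is ezeze (positions 3,8,9,10,12); it reads the same forward and backward, and the interval DP gives dp[1][12] = 5.

5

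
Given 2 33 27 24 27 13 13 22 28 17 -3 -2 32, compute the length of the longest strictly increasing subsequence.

Let dp[i] be the longest increasing subsequence ending at position i. Then dp = [1, 2, 2, 2, 3, 2, 2, 3, 4, 3, 1, 2, 5].
The maximum is 5; one witness is 2, 24, 27, 28, 32 at positions 1,4,5,9,13.

5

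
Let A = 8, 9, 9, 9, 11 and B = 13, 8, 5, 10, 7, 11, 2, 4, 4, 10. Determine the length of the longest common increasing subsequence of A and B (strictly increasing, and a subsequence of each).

2

For each value that appears in both, track the longest common increasing run ending there.
The best achievable length is 2; one witness is 8, 11 (A-positions 1,5, B-positions 2,6).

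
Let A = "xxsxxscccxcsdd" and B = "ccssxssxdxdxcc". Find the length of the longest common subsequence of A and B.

Backtracking the LCS table gives one alignment: x (A1,B5) → x (A2,B8) → x (A4,B10) → x (A5,B12) → c (A9,B13) → c (A11,B14).
So the longest common subsequence has length 6.

6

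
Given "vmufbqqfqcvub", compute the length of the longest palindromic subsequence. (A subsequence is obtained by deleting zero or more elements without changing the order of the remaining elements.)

One longest palindromic subsequence is ufqqfu (positions 3,4,6,7,8,12); it reads the same forward and backward, and the interval DP gives dp[1][13] = 6.

6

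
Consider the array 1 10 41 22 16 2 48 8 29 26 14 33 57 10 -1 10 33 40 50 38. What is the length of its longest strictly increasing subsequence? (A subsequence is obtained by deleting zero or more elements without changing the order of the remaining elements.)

Scanning left to right, the best length ending at each element is: 1→1, 10→2, 41→3, 22→3, 16→3, 2→2, 48→4, 8→3, 29→4, 26→4, 14→4, 33→5, 57→6, 10→4, -1→1, 10→4, 33→5, 40→6, 50→7, 38→6.
So the longest increasing subsequence has length 7, e.g. 1, 10, 22, 29, 33, 40, 50.

7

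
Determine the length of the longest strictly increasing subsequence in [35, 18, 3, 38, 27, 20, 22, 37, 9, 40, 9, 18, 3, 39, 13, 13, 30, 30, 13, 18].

Let dp[i] be the longest increasing subsequence ending at position i. Then dp = [1, 1, 1, 2, 2, 2, 3, 4, 2, 5, 2, 3, 1, 5, 3, 3, 4, 4, 3, 4].
The maximum is 5; one witness is 18, 20, 22, 37, 40 at positions 2,6,7,8,10.

5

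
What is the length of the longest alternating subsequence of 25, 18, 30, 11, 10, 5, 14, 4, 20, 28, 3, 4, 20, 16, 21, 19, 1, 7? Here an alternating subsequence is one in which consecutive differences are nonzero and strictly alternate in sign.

Track the best alternating length ending on an up-step vs a down-step at each position: up/down = 1/1, 1/2, 3/1, 1/4, 1/4, 1/4, 5/4, 1/6, 7/4, 7/4, 1/8, 9/8, 9/8, 9/10, 11/8, 11/12, 1/12, 13/12.
The maximum over both is 13; one such subsequence is 25, 18, 30, 11, 14, 4, 20, 3, 20, 16, 21, 1, 7.

13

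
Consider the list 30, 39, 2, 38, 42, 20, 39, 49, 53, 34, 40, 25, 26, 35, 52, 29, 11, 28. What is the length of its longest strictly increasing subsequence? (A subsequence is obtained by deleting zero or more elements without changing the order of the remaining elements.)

6

Let dp[i] be the longest increasing subsequence ending at position i. Then dp = [1, 2, 1, 2, 3, 2, 3, 4, 5, 3, 4, 3, 4, 5, 6, 5, 2, 5].
The maximum is 6; one witness is 2, 20, 25, 26, 35, 52 at positions 3,6,12,13,14,15.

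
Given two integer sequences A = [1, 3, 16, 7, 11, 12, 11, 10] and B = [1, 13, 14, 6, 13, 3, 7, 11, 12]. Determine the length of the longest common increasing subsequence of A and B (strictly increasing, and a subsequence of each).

5

A longest common strictly increasing subsequence is 1, 3, 7, 11, 12 (length 5); it appears in order in both A and B, and no longer such subsequence exists.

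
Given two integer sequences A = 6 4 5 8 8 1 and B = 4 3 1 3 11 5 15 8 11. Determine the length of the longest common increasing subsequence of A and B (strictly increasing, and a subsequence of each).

For each value that appears in both, track the longest common increasing run ending there.
The best achievable length is 3; one witness is 4, 5, 8 (A-positions 2,3,4, B-positions 1,6,8).

3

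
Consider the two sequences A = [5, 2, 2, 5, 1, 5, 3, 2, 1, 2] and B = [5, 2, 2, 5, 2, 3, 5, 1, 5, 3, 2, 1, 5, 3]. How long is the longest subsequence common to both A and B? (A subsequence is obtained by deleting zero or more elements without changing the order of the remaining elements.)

9

A longest common subsequence is 5, 2, 2, 5, 1, 5, 3, 2, 1 (length 9); the LCS DP confirms no longer common subsequence exists.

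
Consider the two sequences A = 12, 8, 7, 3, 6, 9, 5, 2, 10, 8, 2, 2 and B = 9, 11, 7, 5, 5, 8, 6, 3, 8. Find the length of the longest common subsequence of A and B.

3

A longest common subsequence is 8, 3, 8 (length 3); the LCS DP confirms no longer common subsequence exists.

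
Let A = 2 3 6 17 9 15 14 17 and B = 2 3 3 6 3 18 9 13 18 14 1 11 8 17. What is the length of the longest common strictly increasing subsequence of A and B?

6

For each value that appears in both, track the longest common increasing run ending there.
The best achievable length is 6; one witness is 2, 3, 6, 9, 14, 17 (A-positions 1,2,3,5,7,8, B-positions 1,2,4,7,10,14).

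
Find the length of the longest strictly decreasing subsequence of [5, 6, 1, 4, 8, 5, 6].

Scanning left to right, the best length ending at each element is: 5→1, 6→1, 1→2, 4→2, 8→1, 5→2, 6→2.
So the longest decreasing subsequence has length 2, e.g. 5, 1.

2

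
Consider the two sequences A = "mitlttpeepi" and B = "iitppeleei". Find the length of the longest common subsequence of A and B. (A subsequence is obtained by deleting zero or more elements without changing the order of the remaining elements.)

6

Backtracking the LCS table gives one alignment: i (A2,B2) → t (A3,B3) → l (A4,B7) → e (A8,B8) → e (A9,B9) → i (A11,B10).
So the longest common subsequence has length 6.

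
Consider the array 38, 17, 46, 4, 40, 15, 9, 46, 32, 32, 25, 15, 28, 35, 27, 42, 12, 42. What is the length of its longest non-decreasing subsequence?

One longest non-decreasing subsequence is 4, 15, 32, 32, 35, 42, 42 (positions 4,6,9,10,14,16,18), of length 7; no longer one exists.

7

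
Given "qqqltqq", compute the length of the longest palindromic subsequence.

5

Using dp[i][j] = 2 + dp[i+1][j−1] if the ends match, else max(dp[i+1][j], dp[i][j−1]):
dp[1][7] = 5. A witness is qqtqq at positions 1,2,5,6,7.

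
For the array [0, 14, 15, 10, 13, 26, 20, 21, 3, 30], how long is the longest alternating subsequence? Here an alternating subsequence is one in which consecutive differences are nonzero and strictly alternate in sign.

Track the best alternating length ending on an up-step vs a down-step at each position: up/down = 1/1, 2/1, 2/1, 2/3, 4/3, 4/1, 4/5, 6/5, 2/7, 8/1.
The maximum over both is 8; one such subsequence is 0, 14, 10, 26, 20, 21, 3, 30.

8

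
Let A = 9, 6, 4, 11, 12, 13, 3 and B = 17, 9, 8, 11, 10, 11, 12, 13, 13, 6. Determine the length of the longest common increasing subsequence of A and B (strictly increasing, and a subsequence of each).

4

For each value that appears in both, track the longest common increasing run ending there.
The best achievable length is 4; one witness is 9, 11, 12, 13 (A-positions 1,4,5,6, B-positions 2,4,7,8).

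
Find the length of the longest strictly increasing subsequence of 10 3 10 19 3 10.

Scanning left to right, the best length ending at each element is: 10→1, 3→1, 10→2, 19→3, 3→1, 10→2.
So the longest increasing subsequence has length 3, e.g. 3, 10, 19.

3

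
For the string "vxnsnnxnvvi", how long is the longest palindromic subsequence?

7

One longest palindromic subsequence is vxnnnxv (positions 1,2,3,5,6,7,10); it reads the same forward and backward, and the interval DP gives dp[1][11] = 7.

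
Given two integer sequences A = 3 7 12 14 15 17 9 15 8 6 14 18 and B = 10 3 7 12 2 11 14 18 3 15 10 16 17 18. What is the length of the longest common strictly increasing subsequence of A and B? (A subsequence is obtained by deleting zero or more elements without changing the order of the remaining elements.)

7

A longest common strictly increasing subsequence is 3, 7, 12, 14, 15, 17, 18 (length 7); it appears in order in both A and B, and no longer such subsequence exists.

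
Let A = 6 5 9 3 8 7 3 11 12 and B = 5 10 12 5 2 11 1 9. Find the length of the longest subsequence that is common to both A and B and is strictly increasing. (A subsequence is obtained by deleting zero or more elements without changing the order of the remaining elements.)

2

A longest common strictly increasing subsequence is 5, 12 (length 2); it appears in order in both A and B, and no longer such subsequence exists.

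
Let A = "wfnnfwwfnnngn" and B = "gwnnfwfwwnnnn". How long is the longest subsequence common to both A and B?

Backtracking the LCS table gives one alignment: w (A1,B2) → n (A3,B3) → n (A4,B4) → f (A5,B7) → w (A6,B8) → w (A7,B9) → n (A9,B10) → n (A10,B11) → n (A11,B12) → n (A13,B13).
So the longest common subsequence has length 10.

10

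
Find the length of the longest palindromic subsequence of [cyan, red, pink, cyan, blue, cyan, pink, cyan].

7

One longest palindromic subsequence is cyan pink cyan blue cyan pink cyan (positions 1,3,4,5,6,7,8); it reads the same forward and backward, and the interval DP gives dp[1][8] = 7.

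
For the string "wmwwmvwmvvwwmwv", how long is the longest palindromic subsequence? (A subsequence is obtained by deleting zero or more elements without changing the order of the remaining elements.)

One longest palindromic subsequence is wmwwvvvwwmw (positions 1,2,3,4,6,9,10,11,12,13,14); it reads the same forward and backward, and the interval DP gives dp[1][15] = 11.

11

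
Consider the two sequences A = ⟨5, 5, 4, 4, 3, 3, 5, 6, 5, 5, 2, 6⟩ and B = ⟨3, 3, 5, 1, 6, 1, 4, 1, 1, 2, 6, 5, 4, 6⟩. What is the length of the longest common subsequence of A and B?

A longest common subsequence is 3, 3, 5, 6, 5, 6 (length 6); the LCS DP confirms no longer common subsequence exists.

6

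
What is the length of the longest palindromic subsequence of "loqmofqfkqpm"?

One longest palindromic subsequence is mqkqm (positions 4,7,9,10,12); it reads the same forward and backward, and the interval DP gives dp[1][12] = 5.

5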